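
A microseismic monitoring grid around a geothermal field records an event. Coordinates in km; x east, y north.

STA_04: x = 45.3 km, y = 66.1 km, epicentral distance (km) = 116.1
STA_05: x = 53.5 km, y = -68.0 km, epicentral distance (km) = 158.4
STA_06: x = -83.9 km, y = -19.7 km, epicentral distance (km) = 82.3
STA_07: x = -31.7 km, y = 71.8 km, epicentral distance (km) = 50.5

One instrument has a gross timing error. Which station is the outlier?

STA_06

Solve using three stations at a time. Using STA_04, STA_05, STA_07 (subtract circle equations pairwise → linear system) gives (x, y) ≈ (-66.7, 35.2).
Distances from that point to each station vs reported:
  STA_04: calculated 116.1 vs reported 116.1 → residual 0.0 km
  STA_05: calculated 158.4 vs reported 158.4 → residual 0.0 km
  STA_06: calculated 57.6 vs reported 82.3 → residual 24.7 km
  STA_07: calculated 50.6 vs reported 50.5 → residual 0.1 km
STA_04, STA_05, STA_07 are mutually consistent (residuals ≈ 0); STA_06 is off by 24.7 km.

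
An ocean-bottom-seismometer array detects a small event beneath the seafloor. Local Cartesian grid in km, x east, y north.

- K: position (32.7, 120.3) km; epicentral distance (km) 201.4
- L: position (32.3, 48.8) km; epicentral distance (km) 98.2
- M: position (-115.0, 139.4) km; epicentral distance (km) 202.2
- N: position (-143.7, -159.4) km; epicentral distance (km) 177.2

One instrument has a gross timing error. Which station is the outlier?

K

Solve using three stations at a time. Using L, M, N (subtract circle equations pairwise → linear system) gives (x, y) ≈ (-15.8, -36.8).
Distances from that point to each station vs reported:
  K: calculated 164.4 vs reported 201.4 → residual 37.0 km
  L: calculated 98.2 vs reported 98.2 → residual 0.0 km
  M: calculated 202.2 vs reported 202.2 → residual 0.0 km
  N: calculated 177.2 vs reported 177.2 → residual 0.0 km
L, M, N are mutually consistent (residuals ≈ 0); K is off by 37.0 km.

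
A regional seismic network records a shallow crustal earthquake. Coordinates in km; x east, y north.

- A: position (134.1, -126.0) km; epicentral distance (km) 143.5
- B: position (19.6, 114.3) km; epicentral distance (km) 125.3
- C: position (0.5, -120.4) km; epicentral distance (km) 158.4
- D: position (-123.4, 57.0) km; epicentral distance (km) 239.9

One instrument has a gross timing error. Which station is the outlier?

D

Solve using three stations at a time. Using A, B, C (subtract circle equations pairwise → linear system) gives (x, y) ≈ (89.7, 10.5).
Distances from that point to each station vs reported:
  A: calculated 143.5 vs reported 143.5 → residual 0.0 km
  B: calculated 125.3 vs reported 125.3 → residual 0.0 km
  C: calculated 158.4 vs reported 158.4 → residual 0.0 km
  D: calculated 218.2 vs reported 239.9 → residual 21.7 km
A, B, C are mutually consistent (residuals ≈ 0); D is off by 21.7 km.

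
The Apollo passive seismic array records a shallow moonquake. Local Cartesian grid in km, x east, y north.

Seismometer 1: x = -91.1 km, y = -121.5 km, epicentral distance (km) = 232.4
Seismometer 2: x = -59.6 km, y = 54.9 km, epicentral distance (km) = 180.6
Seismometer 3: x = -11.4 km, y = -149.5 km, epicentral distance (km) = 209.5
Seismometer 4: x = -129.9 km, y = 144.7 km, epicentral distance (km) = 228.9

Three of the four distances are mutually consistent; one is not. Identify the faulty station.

Seismometer 2

Solve using three stations at a time. Using Seismometer 1, Seismometer 3, Seismometer 4 (subtract circle equations pairwise → linear system) gives (x, y) ≈ (74.4, 41.6).
Distances from that point to each station vs reported:
  Seismometer 1: calculated 232.4 vs reported 232.4 → residual 0.0 km
  Seismometer 2: calculated 134.7 vs reported 180.6 → residual 45.9 km
  Seismometer 3: calculated 209.5 vs reported 209.5 → residual 0.0 km
  Seismometer 4: calculated 228.9 vs reported 228.9 → residual 0.0 km
Seismometer 1, Seismometer 3, Seismometer 4 are mutually consistent (residuals ≈ 0); Seismometer 2 is off by 45.9 km.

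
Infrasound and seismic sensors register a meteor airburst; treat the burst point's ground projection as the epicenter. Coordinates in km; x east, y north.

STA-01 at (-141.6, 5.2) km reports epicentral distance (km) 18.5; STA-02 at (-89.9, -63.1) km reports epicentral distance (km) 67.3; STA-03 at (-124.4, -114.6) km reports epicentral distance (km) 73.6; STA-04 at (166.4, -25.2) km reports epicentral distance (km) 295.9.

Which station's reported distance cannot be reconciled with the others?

STA-03

Solve using three stations at a time. Using STA-01, STA-02, STA-04 (subtract circle equations pairwise → linear system) gives (x, y) ≈ (-129.0, -8.3).
Distances from that point to each station vs reported:
  STA-01: calculated 18.5 vs reported 18.5 → residual 0.0 km
  STA-02: calculated 67.3 vs reported 67.3 → residual 0.0 km
  STA-03: calculated 106.4 vs reported 73.6 → residual 32.8 km
  STA-04: calculated 295.9 vs reported 295.9 → residual 0.0 km
STA-01, STA-02, STA-04 are mutually consistent (residuals ≈ 0); STA-03 is off by 32.8 km.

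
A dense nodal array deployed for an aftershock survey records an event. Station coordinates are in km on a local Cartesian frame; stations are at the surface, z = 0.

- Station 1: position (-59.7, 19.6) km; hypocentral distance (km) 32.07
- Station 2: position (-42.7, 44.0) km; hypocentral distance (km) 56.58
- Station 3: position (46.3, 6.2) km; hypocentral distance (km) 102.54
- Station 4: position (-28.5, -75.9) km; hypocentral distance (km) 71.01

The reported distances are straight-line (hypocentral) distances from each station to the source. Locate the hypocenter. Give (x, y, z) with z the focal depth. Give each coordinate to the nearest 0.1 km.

(-54.4, -10.5, 9.7)

Each station gives a sphere (x−x_i)² + (y−y_i)² + z² = d_i² (stations at z=0).
Subtracting the Station 1 sphere from Station 2 and Station 3: z² cancels, leaving linear equations in x and y:
34.0 x + 48.8 y = -2361.77
212.0 x − 26.8 y = -11252.09
Solving: x ≈ -54.402, y ≈ -10.494 km (keep extra digits for the depth step; rounded: -54.4, -10.5).
Then from the Station 1 sphere: z² = 32.07² − (x + 59.7)² − (y − 19.6)² with x = -54.402, y = -10.494, so z ≈ 9.735 ≈ 9.7 km.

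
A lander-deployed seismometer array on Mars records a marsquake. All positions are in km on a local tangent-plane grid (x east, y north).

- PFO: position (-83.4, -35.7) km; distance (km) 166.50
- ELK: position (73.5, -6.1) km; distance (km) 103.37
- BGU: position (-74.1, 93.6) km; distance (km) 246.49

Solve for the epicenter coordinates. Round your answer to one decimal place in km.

Circle about each station: (x + 83.4)² + (y + 35.7)² = 166.50²; (x − 73.5)² + (y + 6.1)² = 103.37²; (x + 74.1)² + (y − 93.6)² = 246.49².
Subtracting pairs of circle equations eliminates x²+y² and gives linear equations (the radical axes):
313.8 x + 59.2 y = 14246.30
18.6 x + 258.6 y = -27013.35
Solving the 2×2 system: x ≈ 66.0, y ≈ -109.2 km.

x ≈ 66.0 km, y ≈ -109.2 km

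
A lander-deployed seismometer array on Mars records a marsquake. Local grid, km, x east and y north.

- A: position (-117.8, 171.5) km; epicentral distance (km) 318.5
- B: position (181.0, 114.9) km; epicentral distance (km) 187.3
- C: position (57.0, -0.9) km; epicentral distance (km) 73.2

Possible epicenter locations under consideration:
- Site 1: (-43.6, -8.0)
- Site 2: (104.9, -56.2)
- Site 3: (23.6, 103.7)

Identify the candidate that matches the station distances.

For each candidate, compare |candidate − station| to the reported distance:
Site 1: residuals A 124.3, B 68.7, C 27.7 → max 124.3 km
Site 2: residuals A 0.0, B 0.0, C 0.0 → max 0.0 km
Site 3: residuals A 161.7, B 29.5, C 36.6 → max 161.7 km
Only Site 2 has all residuals ≈ 0.

Site 2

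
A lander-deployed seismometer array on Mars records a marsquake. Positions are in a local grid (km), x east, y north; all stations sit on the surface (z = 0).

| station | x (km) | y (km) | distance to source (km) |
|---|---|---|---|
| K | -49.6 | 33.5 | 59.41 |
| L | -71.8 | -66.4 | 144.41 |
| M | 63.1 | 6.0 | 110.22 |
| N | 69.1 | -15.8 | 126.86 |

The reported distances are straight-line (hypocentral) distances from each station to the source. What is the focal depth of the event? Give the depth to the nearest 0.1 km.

depth ≈ 44.1 km

Each station gives a sphere (x−x_i)² + (y−y_i)² + z² = d_i² (stations at z=0).
Subtracting the K sphere from L and M: z² cancels, leaving linear equations in x and y:
-44.4 x − 199.8 y = -11342.91
225.4 x − 55.0 y = -8183.70
Solving: x ≈ -21.300, y ≈ 61.505 km (keep extra digits for the depth step; rounded: -21.3, 61.5).
Then from the K sphere: z² = 59.41² − (x + 49.6)² − (y − 33.5)² with x = -21.300, y = 61.505, so z ≈ 44.095 ≈ 44.1 km.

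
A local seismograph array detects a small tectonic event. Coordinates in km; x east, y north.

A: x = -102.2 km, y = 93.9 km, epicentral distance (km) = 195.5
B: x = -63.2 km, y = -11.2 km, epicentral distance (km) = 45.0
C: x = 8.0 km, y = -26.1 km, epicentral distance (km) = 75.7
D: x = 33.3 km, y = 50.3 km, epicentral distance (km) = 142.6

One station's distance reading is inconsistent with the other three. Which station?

A

Solve using three stations at a time. Using B, C, D (subtract circle equations pairwise → linear system) gives (x, y) ≈ (-61.5, -56.3).
Distances from that point to each station vs reported:
  A: calculated 155.6 vs reported 195.5 → residual 39.9 km
  B: calculated 45.1 vs reported 45.0 → residual 0.1 km
  C: calculated 75.8 vs reported 75.7 → residual 0.1 km
  D: calculated 142.6 vs reported 142.6 → residual 0.0 km
B, C, D are mutually consistent (residuals ≈ 0); A is off by 39.9 km.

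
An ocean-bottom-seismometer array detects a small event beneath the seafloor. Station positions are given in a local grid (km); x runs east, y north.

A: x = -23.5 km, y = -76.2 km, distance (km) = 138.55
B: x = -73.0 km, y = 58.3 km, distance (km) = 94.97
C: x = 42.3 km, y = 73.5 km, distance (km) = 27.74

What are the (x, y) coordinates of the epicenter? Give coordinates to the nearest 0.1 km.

Circle about each station: (x + 23.5)² + (y + 76.2)² = 138.55²; (x + 73.0)² + (y − 58.3)² = 94.97²; (x − 42.3)² + (y − 73.5)² = 27.74².
Subtracting the A equation from the B and C equations removes the quadratic terms:
-99.0 x + 269.0 y = 12546.00
131.6 x + 299.4 y = 19259.44
Solving the 2×2 system: x ≈ 21.9, y ≈ 54.7 km.
Check against A (with the unrounded x, y): √((x + 23.5)²+(y + 76.2)²) = 138.55 ≈ 138.55 km. ✓

21.9 km east, 54.7 km north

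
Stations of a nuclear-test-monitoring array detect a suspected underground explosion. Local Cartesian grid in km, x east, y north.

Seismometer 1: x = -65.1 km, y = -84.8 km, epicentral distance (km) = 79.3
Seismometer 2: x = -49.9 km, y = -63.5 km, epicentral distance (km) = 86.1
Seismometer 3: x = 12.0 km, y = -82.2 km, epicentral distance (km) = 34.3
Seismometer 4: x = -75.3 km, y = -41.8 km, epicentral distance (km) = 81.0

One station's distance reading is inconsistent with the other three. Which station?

Solve using three stations at a time. Using Seismometer 1, Seismometer 3, Seismometer 4 (subtract circle equations pairwise → linear system) gives (x, y) ≈ (5.4, -48.5).
Distances from that point to each station vs reported:
  Seismometer 1: calculated 79.3 vs reported 79.3 → residual 0.0 km
  Seismometer 2: calculated 57.3 vs reported 86.1 → residual 28.8 km
  Seismometer 3: calculated 34.3 vs reported 34.3 → residual 0.0 km
  Seismometer 4: calculated 81.0 vs reported 81.0 → residual 0.0 km
Seismometer 1, Seismometer 3, Seismometer 4 are mutually consistent (residuals ≈ 0); Seismometer 2 is off by 28.8 km.

Seismometer 2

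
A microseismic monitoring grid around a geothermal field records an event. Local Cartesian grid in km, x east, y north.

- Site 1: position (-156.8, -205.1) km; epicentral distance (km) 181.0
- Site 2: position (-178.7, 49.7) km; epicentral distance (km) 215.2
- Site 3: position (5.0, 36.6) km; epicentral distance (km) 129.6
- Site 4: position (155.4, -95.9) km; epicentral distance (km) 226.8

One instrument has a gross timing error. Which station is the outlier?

Site 4

Solve using three stations at a time. Using Site 1, Site 2, Site 3 (subtract circle equations pairwise → linear system) gives (x, y) ≈ (-16.1, -91.3).
Distances from that point to each station vs reported:
  Site 1: calculated 181.0 vs reported 181.0 → residual 0.0 km
  Site 2: calculated 215.2 vs reported 215.2 → residual 0.0 km
  Site 3: calculated 129.6 vs reported 129.6 → residual 0.0 km
  Site 4: calculated 171.6 vs reported 226.8 → residual 55.2 km
Site 1, Site 2, Site 3 are mutually consistent (residuals ≈ 0); Site 4 is off by 55.2 km.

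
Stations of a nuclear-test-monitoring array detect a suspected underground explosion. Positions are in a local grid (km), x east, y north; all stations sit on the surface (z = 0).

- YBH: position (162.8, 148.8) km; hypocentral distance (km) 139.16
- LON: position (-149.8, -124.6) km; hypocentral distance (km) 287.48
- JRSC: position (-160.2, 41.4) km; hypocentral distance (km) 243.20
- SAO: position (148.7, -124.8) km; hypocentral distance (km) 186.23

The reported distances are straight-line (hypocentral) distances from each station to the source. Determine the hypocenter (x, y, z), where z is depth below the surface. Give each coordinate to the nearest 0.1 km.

x ≈ 79.9 km, y ≈ 43.9 km, depth ≈ 38.6 km

Each station gives a sphere (x−x_i)² + (y−y_i)² + z² = d_i² (stations at z=0).
Subtracting the YBH sphere from LON and JRSC: z² cancels, leaving linear equations in x and y:
-625.2 x − 546.8 y = -73959.32
-646.0 x − 214.8 y = -61048.01
Solving: x ≈ 79.906, y ≈ 43.896 km (keep extra digits for the depth step; rounded: 79.9, 43.9).
Then from the YBH sphere: z² = 139.16² − (x − 162.8)² − (y − 148.8)² with x = 79.906, y = 43.896, so z ≈ 38.591 ≈ 38.6 km.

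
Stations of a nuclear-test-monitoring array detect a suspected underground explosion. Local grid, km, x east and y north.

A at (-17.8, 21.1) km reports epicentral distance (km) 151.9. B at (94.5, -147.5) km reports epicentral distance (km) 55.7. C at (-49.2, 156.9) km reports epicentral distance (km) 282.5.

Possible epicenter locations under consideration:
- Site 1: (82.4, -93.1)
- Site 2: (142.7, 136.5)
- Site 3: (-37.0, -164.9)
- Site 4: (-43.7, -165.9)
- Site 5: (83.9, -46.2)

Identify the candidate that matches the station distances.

Site 1

For each candidate, compare |candidate − station| to the reported distance:
Site 1: residuals A 0.0, B 0.0, C 0.0 → max 0.0 km
Site 2: residuals A 45.8, B 232.4, C 89.5 → max 232.4 km
Site 3: residuals A 35.1, B 76.9, C 39.5 → max 76.9 km
Site 4: residuals A 36.9, B 83.7, C 40.3 → max 83.7 km
Site 5: residuals A 29.9, B 46.2, C 39.7 → max 46.2 km
Only Site 1 has all residuals ≈ 0.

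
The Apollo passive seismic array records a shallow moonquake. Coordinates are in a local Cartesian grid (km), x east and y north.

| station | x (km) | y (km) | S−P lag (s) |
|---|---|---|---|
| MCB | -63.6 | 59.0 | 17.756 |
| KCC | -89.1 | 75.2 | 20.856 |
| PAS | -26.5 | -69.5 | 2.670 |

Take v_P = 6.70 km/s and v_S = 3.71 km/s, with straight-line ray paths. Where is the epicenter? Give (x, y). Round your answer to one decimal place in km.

(-5.5, -76.7)

Distance from S−P lag: d = Δt · v_P v_S / (v_P − v_S) = Δt · (6.70·3.71)/(6.70−3.71) ≈ 8.3134·Δt.
So d_MCB = 147.61, d_KCC = 173.38, d_PAS = 22.20 km.
Circle about each station: (x + 63.6)² + (y − 59.0)² = 147.61²; (x + 89.1)² + (y − 75.2)² = 173.38²; (x + 26.5)² + (y + 69.5)² = 22.20².
Subtracting the MCB equation from the KCC and PAS equations removes the quadratic terms:
-51.0 x + 32.4 y = -2204.02
74.2 x − 257.0 y = 19302.41
Solving the 2×2 system: x ≈ -5.5, y ≈ -76.7 km.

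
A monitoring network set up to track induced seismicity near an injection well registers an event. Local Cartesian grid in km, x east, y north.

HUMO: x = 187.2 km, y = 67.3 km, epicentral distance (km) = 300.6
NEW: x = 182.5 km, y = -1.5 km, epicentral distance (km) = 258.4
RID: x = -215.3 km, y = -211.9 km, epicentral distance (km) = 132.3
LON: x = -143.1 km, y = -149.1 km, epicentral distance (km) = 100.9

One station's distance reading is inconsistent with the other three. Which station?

RID

Solve using three stations at a time. Using HUMO, NEW, LON (subtract circle equations pairwise → linear system) gives (x, y) ≈ (-45.7, -122.8).
Distances from that point to each station vs reported:
  HUMO: calculated 300.6 vs reported 300.6 → residual 0.0 km
  NEW: calculated 258.4 vs reported 258.4 → residual 0.0 km
  RID: calculated 191.6 vs reported 132.3 → residual 59.3 km
  LON: calculated 100.9 vs reported 100.9 → residual 0.0 km
HUMO, NEW, LON are mutually consistent (residuals ≈ 0); RID is off by 59.3 km.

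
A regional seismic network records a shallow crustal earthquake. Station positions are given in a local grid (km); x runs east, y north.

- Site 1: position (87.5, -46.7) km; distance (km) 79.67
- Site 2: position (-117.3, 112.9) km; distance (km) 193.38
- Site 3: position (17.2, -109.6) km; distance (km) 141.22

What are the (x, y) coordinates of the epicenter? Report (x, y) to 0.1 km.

Circle about each station: (x − 87.5)² + (y + 46.7)² = 79.67²; (x + 117.3)² + (y − 112.9)² = 193.38²; (x − 17.2)² + (y + 109.6)² = 141.22².
Subtracting the Site 1 equation from the Site 2 and Site 3 equations removes the quadratic terms:
-409.6 x + 319.2 y = -14379.96
-140.6 x − 125.8 y = -11124.92
Solving the 2×2 system: x ≈ 55.6, y ≈ 26.3 km.
Check against Site 1 (with the unrounded x, y): √((x − 87.5)²+(y + 46.7)²) = 79.66 ≈ 79.67 km. ✓

55.6 km east, 26.3 km north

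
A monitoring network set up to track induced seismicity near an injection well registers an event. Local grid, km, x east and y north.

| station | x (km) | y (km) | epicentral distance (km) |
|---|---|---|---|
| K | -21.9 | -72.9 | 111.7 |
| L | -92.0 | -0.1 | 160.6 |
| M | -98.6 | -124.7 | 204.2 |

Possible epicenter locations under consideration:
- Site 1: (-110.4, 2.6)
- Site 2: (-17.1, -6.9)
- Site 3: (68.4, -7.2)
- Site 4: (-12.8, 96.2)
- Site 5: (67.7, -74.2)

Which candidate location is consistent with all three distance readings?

Site 3

For each candidate, compare |candidate − station| to the reported distance:
Site 1: residuals K 4.6, L 142.0, M 76.4 → max 142.0 km
Site 2: residuals K 45.5, L 85.4, M 61.0 → max 85.4 km
Site 3: residuals K 0.0, L 0.0, M 0.0 → max 0.0 km
Site 4: residuals K 57.6, L 35.9, M 32.8 → max 57.6 km
Site 5: residuals K 22.1, L 15.5, M 30.4 → max 30.4 km
Only Site 3 has all residuals ≈ 0.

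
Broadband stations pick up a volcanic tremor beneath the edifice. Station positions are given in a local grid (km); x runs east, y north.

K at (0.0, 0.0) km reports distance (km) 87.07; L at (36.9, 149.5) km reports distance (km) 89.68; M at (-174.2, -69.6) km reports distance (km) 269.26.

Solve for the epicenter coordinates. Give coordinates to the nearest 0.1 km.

x ≈ 60.2 km, y ≈ 62.9 km

Circle about each station: x² + y² = 87.07²; (x − 36.9)² + (y − 149.5)² = 89.68²; (x + 174.2)² + (y + 69.6)² = 269.26².
Subtracting pairs of circle equations eliminates x²+y² and gives linear equations (the radical axes):
73.8 x + 299.0 y = 23250.54
-348.4 x − 139.2 y = -29729.96
Solving the 2×2 system: x ≈ 60.2, y ≈ 62.9 km.
Check against K (with the unrounded x, y): √(x²+y²) = 87.07 ≈ 87.07 km. ✓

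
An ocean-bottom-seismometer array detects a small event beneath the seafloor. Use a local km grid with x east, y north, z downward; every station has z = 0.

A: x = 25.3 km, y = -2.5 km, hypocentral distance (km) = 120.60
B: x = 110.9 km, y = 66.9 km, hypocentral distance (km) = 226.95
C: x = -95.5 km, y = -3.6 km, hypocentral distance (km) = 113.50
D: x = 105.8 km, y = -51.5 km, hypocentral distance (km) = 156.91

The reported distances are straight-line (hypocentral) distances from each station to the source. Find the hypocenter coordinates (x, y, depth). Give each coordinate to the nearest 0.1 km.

x ≈ -41.1 km, y ≈ -99.4 km, depth ≈ 27.3 km

Each station gives a sphere (x−x_i)² + (y−y_i)² + z² = d_i² (stations at z=0).
Subtracting the A sphere from B and C: z² cancels, leaving linear equations in x and y:
171.2 x + 138.8 y = -20833.86
-241.6 x − 2.2 y = 10148.98
Solving: x ≈ -41.102, y ≈ -99.403 km (keep extra digits for the depth step; rounded: -41.1, -99.4).
Then from the A sphere: z² = 120.60² − (x − 25.3)² − (y + 2.5)² with x = -41.102, y = -99.403, so z ≈ 27.294 ≈ 27.3 km.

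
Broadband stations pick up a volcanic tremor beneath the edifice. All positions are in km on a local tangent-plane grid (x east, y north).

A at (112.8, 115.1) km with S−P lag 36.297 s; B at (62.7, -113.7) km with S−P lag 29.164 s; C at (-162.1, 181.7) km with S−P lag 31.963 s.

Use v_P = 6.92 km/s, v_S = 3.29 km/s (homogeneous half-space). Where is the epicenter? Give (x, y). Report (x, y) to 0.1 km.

-82.3 km east, -2.2 km north

Distance from S−P lag: d = Δt · v_P v_S / (v_P − v_S) = Δt · (6.92·3.29)/(6.92−3.29) ≈ 6.2718·Δt.
So d_A = 227.65, d_B = 182.91, d_C = 200.47 km.
Circle about each station: (x − 112.8)² + (y − 115.1)² = 227.65²; (x − 62.7)² + (y + 113.7)² = 182.91²; (x + 162.1)² + (y − 181.7)² = 200.47².
Subtracting the A equation from the B and C equations removes the quadratic terms:
-100.2 x − 457.6 y = 9255.58
-549.8 x + 133.2 y = 44955.75
Solving the 2×2 system: x ≈ -82.3, y ≈ -2.2 km.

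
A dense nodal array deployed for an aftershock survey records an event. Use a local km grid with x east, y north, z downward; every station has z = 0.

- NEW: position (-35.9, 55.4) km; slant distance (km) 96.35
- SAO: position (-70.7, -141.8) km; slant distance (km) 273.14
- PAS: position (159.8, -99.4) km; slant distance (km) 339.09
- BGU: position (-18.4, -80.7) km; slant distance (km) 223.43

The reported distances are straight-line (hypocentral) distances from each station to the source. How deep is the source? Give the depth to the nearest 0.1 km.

Each station gives a sphere (x−x_i)² + (y−y_i)² + z² = d_i² (stations at z=0).
Subtracting the NEW sphere from SAO and PAS: z² cancels, leaving linear equations in x and y:
-69.6 x − 394.4 y = -44574.38
391.4 x − 309.6 y = -74640.28
Solving: x ≈ -88.894, y ≈ 128.705 km (keep extra digits for the depth step; rounded: -88.9, 128.7).
Then from the NEW sphere: z² = 96.35² − (x + 35.9)² − (y − 55.4)² with x = -88.894, y = 128.705, so z ≈ 33.186 ≈ 33.2 km.
Check against BGU (with the unrounded solution): distance 223.43 ≈ 223.43 km. ✓

z ≈ 33.2 km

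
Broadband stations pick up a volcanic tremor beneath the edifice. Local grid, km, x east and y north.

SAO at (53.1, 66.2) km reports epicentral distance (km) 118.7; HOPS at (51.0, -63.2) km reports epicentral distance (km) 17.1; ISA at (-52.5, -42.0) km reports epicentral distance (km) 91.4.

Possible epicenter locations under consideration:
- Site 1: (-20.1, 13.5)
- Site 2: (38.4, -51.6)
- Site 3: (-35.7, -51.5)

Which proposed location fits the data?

For each candidate, compare |candidate − station| to the reported distance:
Site 1: residuals SAO 28.5, HOPS 87.5, ISA 27.1 → max 87.5 km
Site 2: residuals SAO 0.0, HOPS 0.0, ISA 0.0 → max 0.0 km
Site 3: residuals SAO 28.7, HOPS 70.4, ISA 72.1 → max 72.1 km
Only Site 2 has all residuals ≈ 0.

Site 2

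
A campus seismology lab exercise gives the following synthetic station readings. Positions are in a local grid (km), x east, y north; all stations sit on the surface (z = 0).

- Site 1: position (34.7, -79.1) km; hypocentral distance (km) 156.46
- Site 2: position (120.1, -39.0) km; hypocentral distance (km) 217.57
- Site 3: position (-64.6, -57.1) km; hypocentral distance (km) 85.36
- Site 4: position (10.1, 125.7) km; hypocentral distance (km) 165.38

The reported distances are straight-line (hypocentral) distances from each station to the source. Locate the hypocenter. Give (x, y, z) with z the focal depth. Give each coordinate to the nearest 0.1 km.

(-85.7, 3.3, 56.5)

Each station gives a sphere (x−x_i)² + (y−y_i)² + z² = d_i² (stations at z=0).
Subtracting the Site 1 sphere from Site 2 and Site 3: z² cancels, leaving linear equations in x and y:
170.8 x + 80.2 y = -14372.86
-198.6 x + 44.0 y = 17166.07
Solving: x ≈ -85.703, y ≈ 3.307 km (keep extra digits for the depth step; rounded: -85.7, 3.3).
Then from the Site 1 sphere: z² = 156.46² − (x − 34.7)² − (y + 79.1)² with x = -85.703, y = 3.307, so z ≈ 56.497 ≈ 56.5 km.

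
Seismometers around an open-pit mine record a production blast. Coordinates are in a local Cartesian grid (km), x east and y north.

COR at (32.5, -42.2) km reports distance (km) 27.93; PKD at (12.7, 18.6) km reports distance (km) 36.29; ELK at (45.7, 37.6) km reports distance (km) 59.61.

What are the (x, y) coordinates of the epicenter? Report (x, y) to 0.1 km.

Circle about each station: (x − 32.5)² + (y + 42.2)² = 27.93²; (x − 12.7)² + (y − 18.6)² = 36.29²; (x − 45.7)² + (y − 37.6)² = 59.61².
Subtracting pairs of circle equations eliminates x²+y² and gives linear equations (the radical axes):
-39.6 x + 121.6 y = -2866.72
26.4 x + 159.6 y = -2108.11
Solving the 2×2 system: x ≈ 21.1, y ≈ -16.7 km.
Check against COR (with the unrounded x, y): √((x − 32.5)²+(y + 42.2)²) = 27.93 ≈ 27.93 km. ✓

(21.1, -16.7)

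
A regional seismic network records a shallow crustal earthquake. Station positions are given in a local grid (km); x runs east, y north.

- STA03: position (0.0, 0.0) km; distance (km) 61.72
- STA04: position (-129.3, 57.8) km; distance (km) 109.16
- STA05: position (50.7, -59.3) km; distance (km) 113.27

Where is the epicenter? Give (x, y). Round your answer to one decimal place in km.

-56.9 km east, -23.9 km north

Circle about each station: x² + y² = 61.72²; (x + 129.3)² + (y − 57.8)² = 109.16²; (x − 50.7)² + (y + 59.3)² = 113.27².
Subtracting the STA03 equation from the STA04 and STA05 equations removes the quadratic terms:
-258.6 x + 115.6 y = 11952.78
101.4 x − 118.6 y = -2933.75
Solving the 2×2 system: x ≈ -56.9, y ≈ -23.9 km.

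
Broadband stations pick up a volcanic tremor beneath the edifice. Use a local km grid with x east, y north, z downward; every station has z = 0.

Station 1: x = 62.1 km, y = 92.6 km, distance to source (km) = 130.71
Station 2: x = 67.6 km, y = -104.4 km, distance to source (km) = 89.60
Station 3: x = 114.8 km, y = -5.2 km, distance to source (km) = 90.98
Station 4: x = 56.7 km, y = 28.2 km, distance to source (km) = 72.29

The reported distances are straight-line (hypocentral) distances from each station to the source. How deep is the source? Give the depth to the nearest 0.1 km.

depth ≈ 37.9 km

Each station gives a sphere (x−x_i)² + (y−y_i)² + z² = d_i² (stations at z=0).
Subtracting the Station 1 sphere from Station 2 and Station 3: z² cancels, leaving linear equations in x and y:
11.0 x − 394.0 y = 12094.89
105.4 x − 195.6 y = 9582.65
Solving: x ≈ 35.804, y ≈ -29.698 km (keep extra digits for the depth step; rounded: 35.8, -29.7).
Then from the Station 1 sphere: z² = 130.71² − (x − 62.1)² − (y − 92.6)² with x = 35.804, y = -29.698, so z ≈ 37.905 ≈ 37.9 km.
Check against Station 4 (with the unrounded solution): distance 72.29 ≈ 72.29 km. ✓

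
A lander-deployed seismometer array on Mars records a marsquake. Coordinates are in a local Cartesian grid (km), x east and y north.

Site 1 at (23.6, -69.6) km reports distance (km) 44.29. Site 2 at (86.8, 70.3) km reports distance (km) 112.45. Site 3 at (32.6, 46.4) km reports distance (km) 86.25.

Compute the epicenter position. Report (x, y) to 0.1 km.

Circle about each station: (x − 23.6)² + (y + 69.6)² = 44.29²; (x − 86.8)² + (y − 70.3)² = 112.45²; (x − 32.6)² + (y − 46.4)² = 86.25².
Subtracting pairs of circle equations eliminates x²+y² and gives linear equations (the radical axes):
126.4 x + 279.8 y = -3608.19
18.0 x + 232.0 y = -7662.86
Solving the 2×2 system: x ≈ 53.8, y ≈ -37.2 km.

(53.8, -37.2)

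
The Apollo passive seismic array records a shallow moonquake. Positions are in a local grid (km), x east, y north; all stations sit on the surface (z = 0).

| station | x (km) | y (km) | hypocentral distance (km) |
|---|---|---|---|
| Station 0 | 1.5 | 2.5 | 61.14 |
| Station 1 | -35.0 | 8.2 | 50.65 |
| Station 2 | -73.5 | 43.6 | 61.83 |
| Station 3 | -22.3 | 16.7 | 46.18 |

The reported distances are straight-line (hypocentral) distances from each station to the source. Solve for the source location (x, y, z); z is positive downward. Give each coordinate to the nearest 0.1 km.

x ≈ -27.9 km, y ≈ 36.8 km, depth ≈ 41.2 km

Each station gives a sphere (x−x_i)² + (y−y_i)² + z² = d_i² (stations at z=0).
Subtracting the Station 0 sphere from Station 1 and Station 2: z² cancels, leaving linear equations in x and y:
-73.0 x + 11.4 y = 2456.42
-150.0 x + 82.2 y = 7209.86
Solving: x ≈ -27.904, y ≈ 36.791 km (keep extra digits for the depth step; rounded: -27.9, 36.8).
Then from the Station 0 sphere: z² = 61.14² − (x − 1.5)² − (y − 2.5)² with x = -27.904, y = 36.791, so z ≈ 41.202 ≈ 41.2 km.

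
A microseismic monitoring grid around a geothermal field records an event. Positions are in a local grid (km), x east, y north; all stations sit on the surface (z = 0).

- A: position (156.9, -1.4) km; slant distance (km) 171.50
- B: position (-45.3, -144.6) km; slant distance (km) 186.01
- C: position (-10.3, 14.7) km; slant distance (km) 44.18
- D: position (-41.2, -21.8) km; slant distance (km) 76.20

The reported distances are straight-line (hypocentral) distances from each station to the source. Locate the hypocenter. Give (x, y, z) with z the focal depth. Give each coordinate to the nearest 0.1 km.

x ≈ -6.3 km, y ≈ 32.8 km, depth ≈ 40.1 km

Each station gives a sphere (x−x_i)² + (y−y_i)² + z² = d_i² (stations at z=0).
Subtracting the A sphere from B and C: z² cancels, leaving linear equations in x and y:
-404.4 x − 286.4 y = -6845.79
-334.4 x + 32.2 y = 3162.99
Solving: x ≈ -6.300, y ≈ 32.799 km (keep extra digits for the depth step; rounded: -6.3, 32.8).
Then from the A sphere: z² = 171.50² − (x − 156.9)² − (y + 1.4)² with x = -6.300, y = 32.799, so z ≈ 40.105 ≈ 40.1 km.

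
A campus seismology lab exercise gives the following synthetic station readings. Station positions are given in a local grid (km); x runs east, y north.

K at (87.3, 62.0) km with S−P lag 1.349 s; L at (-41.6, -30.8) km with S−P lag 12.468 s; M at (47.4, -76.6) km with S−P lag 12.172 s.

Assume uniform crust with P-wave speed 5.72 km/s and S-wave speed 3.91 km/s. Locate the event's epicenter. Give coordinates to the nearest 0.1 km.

73.6 km east, 71.5 km north

Distance from S−P lag: d = Δt · v_P v_S / (v_P − v_S) = Δt · (5.72·3.91)/(5.72−3.91) ≈ 12.3565·Δt.
So d_K = 16.67, d_L = 154.06, d_M = 150.40 km.
Circle about each station: (x − 87.3)² + (y − 62.0)² = 16.67²; (x + 41.6)² + (y + 30.8)² = 154.06²; (x − 47.4)² + (y + 76.6)² = 150.40².
Subtracting the K equation from the L and M equations removes the quadratic terms:
-257.8 x − 185.6 y = -32242.68
-79.8 x − 277.2 y = -25693.24
Solving the 2×2 system: x ≈ 73.6, y ≈ 71.5 km.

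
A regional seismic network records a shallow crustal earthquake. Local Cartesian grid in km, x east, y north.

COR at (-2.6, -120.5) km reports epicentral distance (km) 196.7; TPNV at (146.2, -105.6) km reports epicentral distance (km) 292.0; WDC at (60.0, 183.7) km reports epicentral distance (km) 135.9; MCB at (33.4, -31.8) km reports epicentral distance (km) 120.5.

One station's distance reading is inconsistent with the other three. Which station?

Solve using three stations at a time. Using COR, WDC, MCB (subtract circle equations pairwise → linear system) gives (x, y) ≈ (-22.0, 75.3).
Distances from that point to each station vs reported:
  COR: calculated 196.7 vs reported 196.7 → residual 0.0 km
  TPNV: calculated 247.0 vs reported 292.0 → residual 45.0 km
  WDC: calculated 135.9 vs reported 135.9 → residual 0.0 km
  MCB: calculated 120.5 vs reported 120.5 → residual 0.0 km
COR, WDC, MCB are mutually consistent (residuals ≈ 0); TPNV is off by 45.0 km.

TPNV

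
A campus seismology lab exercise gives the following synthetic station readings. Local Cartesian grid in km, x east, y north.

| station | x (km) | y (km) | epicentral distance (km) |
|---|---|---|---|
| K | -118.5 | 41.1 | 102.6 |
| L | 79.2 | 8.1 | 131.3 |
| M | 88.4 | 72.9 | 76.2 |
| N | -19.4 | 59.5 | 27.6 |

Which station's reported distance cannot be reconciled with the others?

Solve using three stations at a time. Using K, L, N (subtract circle equations pairwise → linear system) gives (x, y) ≈ (-26.3, 86.2).
Distances from that point to each station vs reported:
  K: calculated 102.6 vs reported 102.6 → residual 0.0 km
  L: calculated 131.3 vs reported 131.3 → residual 0.0 km
  M: calculated 115.5 vs reported 76.2 → residual 39.3 km
  N: calculated 27.6 vs reported 27.6 → residual 0.0 km
K, L, N are mutually consistent (residuals ≈ 0); M is off by 39.3 km.

M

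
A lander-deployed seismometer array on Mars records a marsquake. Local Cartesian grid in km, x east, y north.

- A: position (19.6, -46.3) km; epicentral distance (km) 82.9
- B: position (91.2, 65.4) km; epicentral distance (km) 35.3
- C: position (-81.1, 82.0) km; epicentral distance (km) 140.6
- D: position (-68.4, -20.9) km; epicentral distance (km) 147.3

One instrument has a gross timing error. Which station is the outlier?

Solve using three stations at a time. Using B, C, D (subtract circle equations pairwise → linear system) gives (x, y) ≈ (57.1, 56.2).
Distances from that point to each station vs reported:
  A: calculated 109.1 vs reported 82.9 → residual 26.2 km
  B: calculated 35.3 vs reported 35.3 → residual 0.0 km
  C: calculated 140.6 vs reported 140.6 → residual 0.0 km
  D: calculated 147.3 vs reported 147.3 → residual 0.0 km
B, C, D are mutually consistent (residuals ≈ 0); A is off by 26.2 km.

A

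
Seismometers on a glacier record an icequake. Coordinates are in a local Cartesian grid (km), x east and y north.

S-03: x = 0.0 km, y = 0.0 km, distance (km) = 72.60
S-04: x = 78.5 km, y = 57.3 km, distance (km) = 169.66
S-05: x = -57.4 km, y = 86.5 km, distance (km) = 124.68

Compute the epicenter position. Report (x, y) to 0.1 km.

-61.8 km east, -38.1 km north

Circle about each station: x² + y² = 72.60²; (x − 78.5)² + (y − 57.3)² = 169.66²; (x + 57.4)² + (y − 86.5)² = 124.68².
Subtracting pairs of circle equations eliminates x²+y² and gives linear equations (the radical axes):
157.0 x + 114.6 y = -14068.22
-114.8 x + 173.0 y = 502.67
Solving the 2×2 system: x ≈ -61.8, y ≈ -38.1 km.
Check against S-03 (with the unrounded x, y): √(x²+y²) = 72.60 ≈ 72.60 km. ✓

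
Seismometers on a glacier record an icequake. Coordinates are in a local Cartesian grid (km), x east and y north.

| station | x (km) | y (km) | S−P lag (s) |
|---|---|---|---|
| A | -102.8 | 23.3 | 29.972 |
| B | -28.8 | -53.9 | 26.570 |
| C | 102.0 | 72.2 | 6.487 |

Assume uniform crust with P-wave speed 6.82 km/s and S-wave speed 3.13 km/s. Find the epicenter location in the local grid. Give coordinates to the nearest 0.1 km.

Distance from S−P lag: d = Δt · v_P v_S / (v_P − v_S) = Δt · (6.82·3.13)/(6.82−3.13) ≈ 5.7850·Δt.
So d_A = 173.39, d_B = 153.71, d_C = 37.53 km.
Circle about each station: (x + 102.8)² + (y − 23.3)² = 173.39²; (x + 28.8)² + (y + 53.9)² = 153.71²; (x − 102.0)² + (y − 72.2)² = 37.53².
Subtracting pairs of circle equations eliminates x²+y² and gives linear equations (the radical axes):
148.0 x − 154.4 y = -938.75
409.6 x + 97.8 y = 33161.70
Solving the 2×2 system: x ≈ 64.7, y ≈ 68.1 km.

64.7 km east, 68.1 km north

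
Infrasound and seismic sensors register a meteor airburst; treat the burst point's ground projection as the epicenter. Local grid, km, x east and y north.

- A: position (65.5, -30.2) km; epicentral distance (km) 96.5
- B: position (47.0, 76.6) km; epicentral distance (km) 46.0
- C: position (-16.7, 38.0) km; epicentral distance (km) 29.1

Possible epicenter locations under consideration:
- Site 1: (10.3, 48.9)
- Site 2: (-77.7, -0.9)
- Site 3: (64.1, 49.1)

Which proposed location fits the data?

Site 1

For each candidate, compare |candidate − station| to the reported distance:
Site 1: residuals A 0.0, B 0.0, C 0.0 → max 0.0 km
Site 2: residuals A 49.7, B 100.8, C 43.2 → max 100.8 km
Site 3: residuals A 17.2, B 13.6, C 52.5 → max 52.5 km
Only Site 1 has all residuals ≈ 0.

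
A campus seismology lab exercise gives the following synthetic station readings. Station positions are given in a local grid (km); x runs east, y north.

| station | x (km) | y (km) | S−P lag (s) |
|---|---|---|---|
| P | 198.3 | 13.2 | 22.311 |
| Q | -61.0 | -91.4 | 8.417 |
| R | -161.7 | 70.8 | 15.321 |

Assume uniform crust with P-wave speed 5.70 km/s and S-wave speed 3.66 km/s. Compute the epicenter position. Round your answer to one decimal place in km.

x ≈ -28.5 km, y ≈ -11.7 km

Distance from S−P lag: d = Δt · v_P v_S / (v_P − v_S) = Δt · (5.70·3.66)/(5.70−3.66) ≈ 10.2265·Δt.
So d_P = 228.16, d_Q = 86.08, d_R = 156.68 km.
Circle about each station: (x − 198.3)² + (y − 13.2)² = 228.16²; (x + 61.0)² + (y + 91.4)² = 86.08²; (x + 161.7)² + (y − 70.8)² = 156.68².
Subtracting the P equation from the Q and R equations removes the quadratic terms:
-518.6 x − 209.2 y = 17225.05
-720.0 x + 115.2 y = 19170.76
Solving the 2×2 system: x ≈ -28.5, y ≈ -11.7 km.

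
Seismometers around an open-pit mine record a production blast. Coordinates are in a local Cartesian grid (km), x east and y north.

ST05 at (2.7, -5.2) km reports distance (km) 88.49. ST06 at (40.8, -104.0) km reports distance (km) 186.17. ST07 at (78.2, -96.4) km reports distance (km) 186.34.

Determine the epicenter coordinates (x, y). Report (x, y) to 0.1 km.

Circle about each station: (x − 2.7)² + (y + 5.2)² = 88.49²; (x − 40.8)² + (y + 104.0)² = 186.17²; (x − 78.2)² + (y + 96.4)² = 186.34².
Subtracting the ST05 equation from the ST06 and ST07 equations removes the quadratic terms:
76.2 x − 197.6 y = -14382.48
151.0 x − 182.4 y = -11518.25
Solving the 2×2 system: x ≈ 21.8, y ≈ 81.2 km.

(21.8, 81.2)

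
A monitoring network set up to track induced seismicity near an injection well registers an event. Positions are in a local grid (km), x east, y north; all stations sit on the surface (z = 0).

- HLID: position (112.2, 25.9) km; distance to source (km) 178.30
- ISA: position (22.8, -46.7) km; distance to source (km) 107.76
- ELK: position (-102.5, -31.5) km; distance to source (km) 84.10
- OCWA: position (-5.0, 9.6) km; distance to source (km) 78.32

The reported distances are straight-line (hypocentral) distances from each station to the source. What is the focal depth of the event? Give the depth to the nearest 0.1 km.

Each station gives a sphere (x−x_i)² + (y−y_i)² + z² = d_i² (stations at z=0).
Subtracting the HLID sphere from ISA and ELK: z² cancels, leaving linear equations in x and y:
-178.8 x − 145.2 y = 9619.75
-429.4 x − 114.8 y = 22956.93
Solving: x ≈ -53.296, y ≈ -0.622 km (keep extra digits for the depth step; rounded: -53.3, -0.6).
Then from the HLID sphere: z² = 178.30² − (x − 112.2)² − (y − 25.9)² with x = -53.296, y = -0.622, so z ≈ 60.816 ≈ 60.8 km.
Check against OCWA (with the unrounded solution): distance 78.33 ≈ 78.32 km. ✓

60.8 km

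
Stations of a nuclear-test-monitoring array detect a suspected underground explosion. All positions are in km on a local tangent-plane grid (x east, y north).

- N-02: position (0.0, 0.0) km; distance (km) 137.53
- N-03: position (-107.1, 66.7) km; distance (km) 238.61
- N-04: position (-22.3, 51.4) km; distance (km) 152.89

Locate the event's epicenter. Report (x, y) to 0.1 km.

(130.4, 43.7)

Circle about each station: x² + y² = 137.53²; (x + 107.1)² + (y − 66.7)² = 238.61²; (x + 22.3)² + (y − 51.4)² = 152.89².
Subtracting the N-02 equation from the N-03 and N-04 equations removes the quadratic terms:
-214.2 x + 133.4 y = -22100.93
-44.6 x + 102.8 y = -1321.60
Solving the 2×2 system: x ≈ 130.4, y ≈ 43.7 km.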